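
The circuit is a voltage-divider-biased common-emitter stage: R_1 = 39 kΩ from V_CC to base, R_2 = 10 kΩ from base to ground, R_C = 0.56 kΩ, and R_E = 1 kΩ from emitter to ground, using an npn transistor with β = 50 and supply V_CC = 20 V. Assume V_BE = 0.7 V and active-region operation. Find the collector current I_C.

Thevenize the base divider: V_Th = V_CC·R_2/(R_1+R_2) = 20×10/49 = 4.08 V, R_Th = R_1‖R_2 = 7.96 kΩ.
Base-emitter loop: V_Th = I_B·R_Th + V_BE + (β+1)I_B·R_E, so I_B = (4.08 − 0.7) / (7.96 + 51×1) = 0.0574 mA.
I_C = β·I_B = 50×0.0574 = 2.87 mA, and I_E = (β+1)I_B = 2.93 mA.
V_CE = V_CC − I_C·R_C − I_E·R_E = 20 − 2.87×0.56 − 2.93×1 = 15.5 V.
V_CE = 15.5 V > 0.2 V confirms active-region operation.

I_C ≈ 2.9 mA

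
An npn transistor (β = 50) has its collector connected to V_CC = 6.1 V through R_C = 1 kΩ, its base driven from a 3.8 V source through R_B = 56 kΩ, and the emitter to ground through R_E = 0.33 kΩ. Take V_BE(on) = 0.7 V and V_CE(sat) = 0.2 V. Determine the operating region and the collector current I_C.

active; I_C ≈ 2.1 mA

Assume active. Base-emitter loop: I_B = (V_BB − V_BE)/(R_B + (β+1)R_E) = (3.8 − 0.7)/(56 + 51×0.33) = 0.0426 mA.
I_C = β·I_B = 50×0.0426 = 2.13 mA.
V_CE = V_CC − I_C·R_C − I_E·R_E = 6.1 − 2.13×1 − 2.17×0.33 = 3.26 V > V_CE(sat), so the active-region assumption holds.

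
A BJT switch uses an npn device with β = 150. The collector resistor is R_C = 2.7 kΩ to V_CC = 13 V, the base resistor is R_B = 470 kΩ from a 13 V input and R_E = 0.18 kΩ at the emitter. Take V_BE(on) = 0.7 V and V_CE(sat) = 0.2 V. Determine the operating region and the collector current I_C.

Assume active. Base-emitter loop: I_B = (V_BB − V_BE)/(R_B + (β+1)R_E) = (13 − 0.7)/(470 + 151×0.18) = 0.0247 mA.
I_C = β·I_B = 150×0.0247 = 3.71 mA.
V_CE = V_CC − I_C·R_C − I_E·R_E = 13 − 3.71×2.7 − 3.74×0.18 = 2.31 V > V_CE(sat), so the active-region assumption holds.

active; I_C ≈ 3.7 mA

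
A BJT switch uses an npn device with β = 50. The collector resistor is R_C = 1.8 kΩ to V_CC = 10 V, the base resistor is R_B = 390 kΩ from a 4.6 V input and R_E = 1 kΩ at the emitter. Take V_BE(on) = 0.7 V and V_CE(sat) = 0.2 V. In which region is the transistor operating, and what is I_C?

Assume active. Base-emitter loop: I_B = (V_BB − V_BE)/(R_B + (β+1)R_E) = (4.6 − 0.7)/(390 + 51×1) = 0.00884 mA.
I_C = β·I_B = 50×0.00884 = 0.442 mA.
V_CE = V_CC − I_C·R_C − I_E·R_E = 10 − 0.442×1.8 − 0.451×1 = 8.75 V > V_CE(sat), so the active-region assumption holds.

active; I_C ≈ 0.44 mA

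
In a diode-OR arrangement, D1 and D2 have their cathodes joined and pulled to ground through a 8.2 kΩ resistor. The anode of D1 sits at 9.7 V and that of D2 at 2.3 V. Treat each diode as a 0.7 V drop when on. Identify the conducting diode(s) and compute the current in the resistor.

Assume both conduct. Then node N would need to be at both 9.7−0.7 = 9 V and 2.3−0.7 = 1.6 V, which is impossible.
Assume only D1 conducts: V_N = 9.7 − 0.7 = 9 V, so I_R = 9/8.2 = 1.1 mA.
Check D2: its anode-to-cathode voltage is 2.3 − 9 = -6.7 V < 0.7 V, so it is off. The assumption is consistent.

Only D1 conducts; I_R ≈ 1.1 mA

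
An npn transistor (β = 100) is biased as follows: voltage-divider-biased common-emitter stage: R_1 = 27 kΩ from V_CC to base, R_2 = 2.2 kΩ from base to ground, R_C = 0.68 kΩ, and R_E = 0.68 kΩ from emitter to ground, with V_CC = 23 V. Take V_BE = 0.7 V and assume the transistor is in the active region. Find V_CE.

Thevenize the base divider: V_Th = V_CC·R_2/(R_1+R_2) = 23×2.2/29.2 = 1.73 V, R_Th = R_1‖R_2 = 2.03 kΩ.
Base-emitter loop: V_Th = I_B·R_Th + V_BE + (β+1)I_B·R_E, so I_B = (1.73 − 0.7) / (2.03 + 101×0.68) = 0.0146 mA.
I_C = β·I_B = 100×0.0146 = 1.46 mA, and I_E = (β+1)I_B = 1.48 mA.
V_CE = V_CC − I_C·R_C − I_E·R_E = 23 − 1.46×0.68 − 1.48×0.68 = 21 V.
V_CE = 21 V > 0.2 V confirms active-region operation.

V_CE ≈ 21 V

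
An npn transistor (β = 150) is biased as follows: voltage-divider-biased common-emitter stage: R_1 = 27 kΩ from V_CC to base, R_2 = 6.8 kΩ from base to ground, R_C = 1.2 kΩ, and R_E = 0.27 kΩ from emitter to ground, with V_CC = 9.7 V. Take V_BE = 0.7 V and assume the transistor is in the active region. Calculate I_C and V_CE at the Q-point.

Thevenize the base divider: V_Th = V_CC·R_2/(R_1+R_2) = 9.7×6.8/33.8 = 1.95 V, R_Th = R_1‖R_2 = 5.43 kΩ.
Base-emitter loop: V_Th = I_B·R_Th + V_BE + (β+1)I_B·R_E, so I_B = (1.95 − 0.7) / (5.43 + 151×0.27) = 0.0271 mA.
I_C = β·I_B = 150×0.0271 = 4.06 mA, and I_E = (β+1)I_B = 4.09 mA.
V_CE = V_CC − I_C·R_C − I_E·R_E = 9.7 − 4.06×1.2 − 4.09×0.27 = 3.72 V.
V_CE = 3.72 V > 0.2 V confirms active-region operation.

I_C ≈ 4.1 mA, V_CE ≈ 3.7 V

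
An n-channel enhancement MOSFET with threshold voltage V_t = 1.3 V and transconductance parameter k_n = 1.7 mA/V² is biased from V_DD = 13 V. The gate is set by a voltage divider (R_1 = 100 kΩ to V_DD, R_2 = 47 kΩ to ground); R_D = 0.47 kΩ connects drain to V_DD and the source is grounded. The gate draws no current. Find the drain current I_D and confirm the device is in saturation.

I_D ≈ 6.9 mA

V_G = V_DD·R_2/(R_1+R_2) = 13×47/147 = 4.16 V. With the source grounded, V_GS = V_G = 4.16 V.
Assume saturation: I_D = (k_n/2)(V_GS − V_t)² = (1.7/2)×(4.16 − 1.3)² = 0.85×2.86² = 6.94 mA.
V_DS = V_DD − I_D·R_D = 13 − 6.94×0.47 = 9.74 V.
Saturation requires V_DS ≥ V_GS − V_t = 2.86 V; 9.74 ≥ 2.86 ✓.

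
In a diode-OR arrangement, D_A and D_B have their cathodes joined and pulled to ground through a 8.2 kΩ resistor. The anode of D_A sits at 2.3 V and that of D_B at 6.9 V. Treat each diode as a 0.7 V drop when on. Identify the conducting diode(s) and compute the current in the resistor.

Assume both conduct. Then node N would need to be at both 2.3−0.7 = 1.6 V and 6.9−0.7 = 6.2 V, which is impossible.
Assume only D_B conducts: V_N = 6.9 − 0.7 = 6.2 V, so I_R = 6.2/8.2 = 0.756 mA.
Check D_A: its anode-to-cathode voltage is 2.3 − 6.2 = -3.9 V < 0.7 V, so it is off. The assumption is consistent.

Only D_B conducts; I_R ≈ 0.76 mA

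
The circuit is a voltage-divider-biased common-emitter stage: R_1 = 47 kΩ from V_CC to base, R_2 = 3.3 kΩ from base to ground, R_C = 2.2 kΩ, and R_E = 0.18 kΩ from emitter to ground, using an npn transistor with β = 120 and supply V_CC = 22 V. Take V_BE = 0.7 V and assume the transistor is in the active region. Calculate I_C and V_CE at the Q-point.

Thevenize the base divider: V_Th = V_CC·R_2/(R_1+R_2) = 22×3.3/50.3 = 1.44 V, R_Th = R_1‖R_2 = 3.08 kΩ.
Base-emitter loop: V_Th = I_B·R_Th + V_BE + (β+1)I_B·R_E, so I_B = (1.44 − 0.7) / (3.08 + 121×0.18) = 0.0299 mA.
I_C = β·I_B = 120×0.0299 = 3.59 mA, and I_E = (β+1)I_B = 3.62 mA.
V_CE = V_CC − I_C·R_C − I_E·R_E = 22 − 3.59×2.2 − 3.62×0.18 = 13.5 V.
V_CE = 13.5 V > 0.2 V confirms active-region operation.

I_C ≈ 3.6 mA, V_CE ≈ 13 V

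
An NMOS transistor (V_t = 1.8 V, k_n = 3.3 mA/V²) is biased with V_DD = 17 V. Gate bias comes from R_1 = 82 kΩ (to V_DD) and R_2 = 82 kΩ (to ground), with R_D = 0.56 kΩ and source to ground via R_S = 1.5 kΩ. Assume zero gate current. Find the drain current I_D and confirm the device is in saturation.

V_G = V_DD·R_2/(R_1+R_2) = 17×82/164 = 8.5 V.
Assume saturation: I_D = (k_n/2)(V_GS − V_t)² with V_GS = V_G − I_D·R_S = 8.5 − 1.5·I_D.
Substituting gives 3.71·I_D² − 34.2·I_D + 74.1 = 0, with roots I_D = 3.5 or 5.71 mA.
The root I_D = 5.71 mA gives V_GS = -0.0597 V ≤ V_t, so take I_D = 3.5 mA.
Then V_GS = 3.26 V and V_DS = V_DD − I_D(R_D+R_S) = 17 − 3.5×2.06 = 9.8 V.
Saturation requires V_DS ≥ V_GS − V_t = 1.46 V; 9.8 ≥ 1.46 ✓.

I_D ≈ 3.5 mA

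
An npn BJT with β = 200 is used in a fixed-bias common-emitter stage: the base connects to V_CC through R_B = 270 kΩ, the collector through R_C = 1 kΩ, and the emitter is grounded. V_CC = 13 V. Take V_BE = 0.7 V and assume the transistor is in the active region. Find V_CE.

V_CE ≈ 3.9 V

Base loop: V_CC = I_B·R_B + V_BE, so I_B = (13 − 0.7)/270 kΩ = 0.0456 mA.
In the active region I_C = β·I_B = 200 × 0.0456 = 9.11 mA.
Collector loop: V_CE = V_CC − I_C·R_C = 13 − 9.11×1 = 3.89 V.
Since V_CE = 3.89 V > V_CE(sat) ≈ 0.2 V, the transistor is in the active region as assumed.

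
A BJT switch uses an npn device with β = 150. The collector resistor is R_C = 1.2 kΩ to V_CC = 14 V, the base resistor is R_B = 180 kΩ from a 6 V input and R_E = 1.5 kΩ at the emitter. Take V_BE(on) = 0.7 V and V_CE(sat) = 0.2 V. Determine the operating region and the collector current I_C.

Assume active. Base-emitter loop: I_B = (V_BB − V_BE)/(R_B + (β+1)R_E) = (6 − 0.7)/(180 + 151×1.5) = 0.013 mA.
I_C = β·I_B = 150×0.013 = 1.96 mA.
V_CE = V_CC − I_C·R_C − I_E·R_E = 14 − 1.96×1.2 − 1.97×1.5 = 8.7 V > V_CE(sat), so the active-region assumption holds.

active; I_C ≈ 2 mA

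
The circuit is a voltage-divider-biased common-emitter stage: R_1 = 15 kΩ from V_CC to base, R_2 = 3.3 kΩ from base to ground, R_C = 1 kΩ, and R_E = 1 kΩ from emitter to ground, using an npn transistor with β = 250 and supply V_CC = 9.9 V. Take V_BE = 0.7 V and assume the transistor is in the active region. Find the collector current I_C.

Thevenize the base divider: V_Th = V_CC·R_2/(R_1+R_2) = 9.9×3.3/18.3 = 1.79 V, R_Th = R_1‖R_2 = 2.7 kΩ.
Base-emitter loop: V_Th = I_B·R_Th + V_BE + (β+1)I_B·R_E, so I_B = (1.79 − 0.7) / (2.7 + 251×1) = 0.00428 mA.
I_C = β·I_B = 250×0.00428 = 1.07 mA, and I_E = (β+1)I_B = 1.07 mA.
V_CE = V_CC − I_C·R_C − I_E·R_E = 9.9 − 1.07×1 − 1.07×1 = 7.76 V.
V_CE = 7.76 V > 0.2 V confirms active-region operation.

I_C ≈ 1.1 mA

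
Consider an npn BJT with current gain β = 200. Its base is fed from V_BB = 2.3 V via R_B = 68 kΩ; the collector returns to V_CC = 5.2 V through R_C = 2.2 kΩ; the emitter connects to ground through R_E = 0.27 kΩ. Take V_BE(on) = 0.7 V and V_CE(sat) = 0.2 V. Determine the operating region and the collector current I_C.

Assume active: I_B = (2.3 − 0.7)/(68 + 201×0.27) = 0.0131 mA, I_C = β·I_B = 2.62 mA.
Then V_CE = 5.2 − 2.62×2.2 − 2.63×0.27 = -1.27 V < 0.2 V — the active assumption fails.
Re-solve with V_CE = 0.2 V. KCL at the emitter: V_E/R_E = (V_BB−0.7−V_E)/R_B + (V_CC−0.2−V_E)/R_C, giving V_E = 0.55 V.
I_C = (V_CC − 0.2 − V_E)/R_C = (5 − 0.55)/2.2 = 2.02 mA.
Check: I_B = (1.6 − 0.55)/68 = 0.0154 mA, and β·I_B = 3.09 mA > I_C, confirming saturation.

saturation; I_C ≈ 2 mA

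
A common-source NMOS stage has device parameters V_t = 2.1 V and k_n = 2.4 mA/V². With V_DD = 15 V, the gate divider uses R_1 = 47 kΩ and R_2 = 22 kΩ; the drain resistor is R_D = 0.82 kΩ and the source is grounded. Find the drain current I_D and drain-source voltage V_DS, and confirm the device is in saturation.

I_D ≈ 8.6 mA, V_DS ≈ 7.9 V

V_G = V_DD·R_2/(R_1+R_2) = 15×22/69 = 4.78 V. With the source grounded, V_GS = V_G = 4.78 V.
Assume saturation: I_D = (k_n/2)(V_GS − V_t)² = (2.4/2)×(4.78 − 2.1)² = 1.2×2.68² = 8.64 mA.
V_DS = V_DD − I_D·R_D = 15 − 8.64×0.82 = 7.92 V.
Saturation requires V_DS ≥ V_GS − V_t = 2.68 V; 7.92 ≥ 2.68 ✓.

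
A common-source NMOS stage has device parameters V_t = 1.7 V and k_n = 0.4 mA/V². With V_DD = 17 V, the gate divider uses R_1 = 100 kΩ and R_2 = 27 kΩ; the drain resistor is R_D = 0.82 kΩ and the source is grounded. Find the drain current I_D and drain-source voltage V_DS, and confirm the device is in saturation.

I_D ≈ 0.73 mA, V_DS ≈ 16 V

V_G = V_DD·R_2/(R_1+R_2) = 17×27/127 = 3.61 V. With the source grounded, V_GS = V_G = 3.61 V.
Assume saturation: I_D = (k_n/2)(V_GS − V_t)² = (0.4/2)×(3.61 − 1.7)² = 0.2×1.91² = 0.733 mA.
V_DS = V_DD − I_D·R_D = 17 − 0.733×0.82 = 16.4 V.
Saturation requires V_DS ≥ V_GS − V_t = 1.91 V; 16.4 ≥ 1.91 ✓.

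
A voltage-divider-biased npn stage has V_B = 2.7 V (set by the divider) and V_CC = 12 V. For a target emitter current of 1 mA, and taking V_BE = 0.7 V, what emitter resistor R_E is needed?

R_E ≈ 2 kΩ

V_E = V_B − V_BE = 2.7 − 0.7 = 2 V.
R_E = V_E / I_E = 2 / 1 = 2 kΩ.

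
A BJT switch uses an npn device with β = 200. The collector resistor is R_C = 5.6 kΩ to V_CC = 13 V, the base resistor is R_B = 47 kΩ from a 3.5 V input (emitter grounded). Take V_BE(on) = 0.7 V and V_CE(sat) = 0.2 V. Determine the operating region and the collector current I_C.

saturation; I_C ≈ 2.3 mA

Assume active: I_B = (3.5 − 0.7)/47 = 0.0596 mA, giving I_C = β·I_B = 11.9 mA.
But then V_CE = 13 − 11.9×5.6 = -53.7 V < V_CE(sat) = 0.2 V — impossible in the active region.
So the transistor is saturated. With V_CE = 0.2 V, I_C = (V_CC − 0.2)/R_C = 12.8/5.6 = 2.29 mA.
Check: β·I_B = 11.9 mA > I_C = 2.29 mA, confirming saturation.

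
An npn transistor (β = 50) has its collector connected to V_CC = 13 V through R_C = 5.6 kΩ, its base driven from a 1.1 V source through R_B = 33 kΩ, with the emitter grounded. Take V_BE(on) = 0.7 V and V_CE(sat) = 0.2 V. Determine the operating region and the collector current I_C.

active; I_C ≈ 0.61 mA

Assume active. Base-emitter loop: I_B = (V_BB − V_BE)/R_B = (1.1 − 0.7)/33 = 0.0121 mA.
I_C = β·I_B = 50×0.0121 = 0.606 mA.
V_CE = V_CC − I_C·R_C = 13 − 0.606×5.6 = 9.61 V > V_CE(sat), so the active-region assumption holds.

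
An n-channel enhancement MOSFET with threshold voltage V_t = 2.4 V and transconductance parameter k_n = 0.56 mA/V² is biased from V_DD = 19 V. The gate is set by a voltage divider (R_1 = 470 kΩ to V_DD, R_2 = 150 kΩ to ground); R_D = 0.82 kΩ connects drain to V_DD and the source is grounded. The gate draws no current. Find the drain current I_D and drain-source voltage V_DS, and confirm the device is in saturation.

I_D ≈ 1.4 mA, V_DS ≈ 18 V

V_G = V_DD·R_2/(R_1+R_2) = 19×150/620 = 4.6 V. With the source grounded, V_GS = V_G = 4.6 V.
Assume saturation: I_D = (k_n/2)(V_GS − V_t)² = (0.56/2)×(4.6 − 2.4)² = 0.28×2.2² = 1.35 mA.
V_DS = V_DD − I_D·R_D = 19 − 1.35×0.82 = 17.9 V.
Saturation requires V_DS ≥ V_GS − V_t = 2.2 V; 17.9 ≥ 2.2 ✓.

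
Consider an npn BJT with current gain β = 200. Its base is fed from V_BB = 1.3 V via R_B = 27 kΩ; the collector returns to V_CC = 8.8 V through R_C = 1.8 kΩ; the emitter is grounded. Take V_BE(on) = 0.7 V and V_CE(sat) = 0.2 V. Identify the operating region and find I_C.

Assume active. Base-emitter loop: I_B = (V_BB − V_BE)/R_B = (1.3 − 0.7)/27 = 0.0222 mA.
I_C = β·I_B = 200×0.0222 = 4.44 mA.
V_CE = V_CC − I_C·R_C = 8.8 − 4.44×1.8 = 0.8 V > V_CE(sat), so the active-region assumption holds.

active; I_C ≈ 4.4 mA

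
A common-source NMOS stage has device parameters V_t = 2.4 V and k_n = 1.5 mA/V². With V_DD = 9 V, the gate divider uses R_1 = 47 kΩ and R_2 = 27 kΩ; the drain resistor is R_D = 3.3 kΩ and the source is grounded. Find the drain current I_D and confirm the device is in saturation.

I_D ≈ 0.59 mA

V_G = V_DD·R_2/(R_1+R_2) = 9×27/74 = 3.28 V. With the source grounded, V_GS = V_G = 3.28 V.
Assume saturation: I_D = (k_n/2)(V_GS − V_t)² = (1.5/2)×(3.28 − 2.4)² = 0.75×0.884² = 0.586 mA.
V_DS = V_DD − I_D·R_D = 9 − 0.586×3.3 = 7.07 V.
Saturation requires V_DS ≥ V_GS − V_t = 0.884 V; 7.07 ≥ 0.884 ✓.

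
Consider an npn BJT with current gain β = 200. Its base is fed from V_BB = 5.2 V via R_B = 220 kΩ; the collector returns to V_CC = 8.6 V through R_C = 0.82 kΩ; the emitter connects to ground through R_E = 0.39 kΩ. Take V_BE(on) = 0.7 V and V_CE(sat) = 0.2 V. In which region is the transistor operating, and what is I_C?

Assume active. Base-emitter loop: I_B = (V_BB − V_BE)/(R_B + (β+1)R_E) = (5.2 − 0.7)/(220 + 201×0.39) = 0.0151 mA.
I_C = β·I_B = 200×0.0151 = 3.02 mA.
V_CE = V_CC − I_C·R_C − I_E·R_E = 8.6 − 3.02×0.82 − 3.03×0.39 = 4.94 V > V_CE(sat), so the active-region assumption holds.

active; I_C ≈ 3 mA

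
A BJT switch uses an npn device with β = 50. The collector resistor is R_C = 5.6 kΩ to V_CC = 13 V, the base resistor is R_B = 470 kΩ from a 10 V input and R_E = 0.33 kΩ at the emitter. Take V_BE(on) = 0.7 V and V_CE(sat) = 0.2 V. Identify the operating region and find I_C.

Assume active. Base-emitter loop: I_B = (V_BB − V_BE)/(R_B + (β+1)R_E) = (10 − 0.7)/(470 + 51×0.33) = 0.0191 mA.
I_C = β·I_B = 50×0.0191 = 0.955 mA.
V_CE = V_CC − I_C·R_C − I_E·R_E = 13 − 0.955×5.6 − 0.974×0.33 = 7.33 V > V_CE(sat), so the active-region assumption holds.

active; I_C ≈ 0.96 mA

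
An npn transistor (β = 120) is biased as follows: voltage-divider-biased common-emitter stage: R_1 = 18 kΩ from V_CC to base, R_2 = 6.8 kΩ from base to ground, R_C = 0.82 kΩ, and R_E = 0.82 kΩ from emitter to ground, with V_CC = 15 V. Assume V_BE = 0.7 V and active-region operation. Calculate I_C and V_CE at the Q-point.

Thevenize the base divider: V_Th = V_CC·R_2/(R_1+R_2) = 15×6.8/24.8 = 4.11 V, R_Th = R_1‖R_2 = 4.94 kΩ.
Base-emitter loop: V_Th = I_B·R_Th + V_BE + (β+1)I_B·R_E, so I_B = (4.11 − 0.7) / (4.94 + 121×0.82) = 0.0328 mA.
I_C = β·I_B = 120×0.0328 = 3.93 mA, and I_E = (β+1)I_B = 3.96 mA.
V_CE = V_CC − I_C·R_C − I_E·R_E = 15 − 3.93×0.82 − 3.96×0.82 = 8.52 V.
V_CE = 8.52 V > 0.2 V confirms active-region operation.

I_C ≈ 3.9 mA, V_CE ≈ 8.5 V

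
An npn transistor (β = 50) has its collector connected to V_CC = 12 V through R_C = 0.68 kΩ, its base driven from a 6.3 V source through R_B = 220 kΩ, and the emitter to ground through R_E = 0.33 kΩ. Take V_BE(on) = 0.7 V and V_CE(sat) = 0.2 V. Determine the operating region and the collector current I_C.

Assume active. Base-emitter loop: I_B = (V_BB − V_BE)/(R_B + (β+1)R_E) = (6.3 − 0.7)/(220 + 51×0.33) = 0.0236 mA.
I_C = β·I_B = 50×0.0236 = 1.18 mA.
V_CE = V_CC − I_C·R_C − I_E·R_E = 12 − 1.18×0.68 − 1.21×0.33 = 10.8 V > V_CE(sat), so the active-region assumption holds.

active; I_C ≈ 1.2 mA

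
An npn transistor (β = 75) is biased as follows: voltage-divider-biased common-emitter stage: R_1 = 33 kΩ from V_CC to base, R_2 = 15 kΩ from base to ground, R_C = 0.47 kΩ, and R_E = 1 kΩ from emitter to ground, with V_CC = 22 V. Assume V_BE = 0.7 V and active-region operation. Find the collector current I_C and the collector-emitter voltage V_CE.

I_C ≈ 5.4 mA, V_CE ≈ 14 V

Thevenize the base divider: V_Th = V_CC·R_2/(R_1+R_2) = 22×15/48 = 6.88 V, R_Th = R_1‖R_2 = 10.3 kΩ.
Base-emitter loop: V_Th = I_B·R_Th + V_BE + (β+1)I_B·R_E, so I_B = (6.88 − 0.7) / (10.3 + 76×1) = 0.0715 mA.
I_C = β·I_B = 75×0.0715 = 5.37 mA, and I_E = (β+1)I_B = 5.44 mA.
V_CE = V_CC − I_C·R_C − I_E·R_E = 22 − 5.37×0.47 − 5.44×1 = 14 V.
V_CE = 14 V > 0.2 V confirms active-region operation.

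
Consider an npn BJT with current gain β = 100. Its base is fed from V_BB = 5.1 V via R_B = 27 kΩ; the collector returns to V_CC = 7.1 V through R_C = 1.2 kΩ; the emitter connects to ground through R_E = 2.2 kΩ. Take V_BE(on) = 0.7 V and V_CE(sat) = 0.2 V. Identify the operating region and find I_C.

Assume active. Base-emitter loop: I_B = (V_BB − V_BE)/(R_B + (β+1)R_E) = (5.1 − 0.7)/(27 + 101×2.2) = 0.0177 mA.
I_C = β·I_B = 100×0.0177 = 1.77 mA.
V_CE = V_CC − I_C·R_C − I_E·R_E = 7.1 − 1.77×1.2 − 1.78×2.2 = 1.06 V > V_CE(sat), so the active-region assumption holds.

active; I_C ≈ 1.8 mA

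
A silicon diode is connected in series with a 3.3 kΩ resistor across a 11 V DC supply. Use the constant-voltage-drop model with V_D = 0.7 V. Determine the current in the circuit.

KVL around the loop: 11 = V_D + I·R = 0.7 + I × 3.3 kΩ.
So I = (11 − 0.7) / 3.3 kΩ = 10.3 / 3.3 = 3.12 mA.

I ≈ 3.1 mA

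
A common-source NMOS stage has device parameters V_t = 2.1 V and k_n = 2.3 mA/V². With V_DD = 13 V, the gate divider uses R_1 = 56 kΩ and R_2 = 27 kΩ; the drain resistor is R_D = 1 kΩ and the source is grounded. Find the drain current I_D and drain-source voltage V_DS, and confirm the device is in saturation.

V_G = V_DD·R_2/(R_1+R_2) = 13×27/83 = 4.23 V. With the source grounded, V_GS = V_G = 4.23 V.
Assume saturation: I_D = (k_n/2)(V_GS − V_t)² = (2.3/2)×(4.23 − 2.1)² = 1.15×2.13² = 5.21 mA.
V_DS = V_DD − I_D·R_D = 13 − 5.21×1 = 7.79 V.
Saturation requires V_DS ≥ V_GS − V_t = 2.13 V; 7.79 ≥ 2.13 ✓.

I_D ≈ 5.2 mA, V_DS ≈ 7.8 V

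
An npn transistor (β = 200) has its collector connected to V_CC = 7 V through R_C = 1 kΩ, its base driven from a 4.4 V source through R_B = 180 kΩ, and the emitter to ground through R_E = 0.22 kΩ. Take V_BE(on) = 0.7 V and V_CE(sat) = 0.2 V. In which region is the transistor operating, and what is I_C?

active; I_C ≈ 3.3 mA

Assume active. Base-emitter loop: I_B = (V_BB − V_BE)/(R_B + (β+1)R_E) = (4.4 − 0.7)/(180 + 201×0.22) = 0.0165 mA.
I_C = β·I_B = 200×0.0165 = 3.3 mA.
V_CE = V_CC − I_C·R_C − I_E·R_E = 7 − 3.3×1 − 3.32×0.22 = 2.97 V > V_CE(sat), so the active-region assumption holds.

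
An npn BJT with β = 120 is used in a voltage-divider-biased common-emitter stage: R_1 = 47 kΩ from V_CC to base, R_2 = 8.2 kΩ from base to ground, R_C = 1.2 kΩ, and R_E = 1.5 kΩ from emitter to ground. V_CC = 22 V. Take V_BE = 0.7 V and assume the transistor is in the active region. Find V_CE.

V_CE ≈ 18 V

Thevenize the base divider: V_Th = V_CC·R_2/(R_1+R_2) = 22×8.2/55.2 = 3.27 V, R_Th = R_1‖R_2 = 6.98 kΩ.
Base-emitter loop: V_Th = I_B·R_Th + V_BE + (β+1)I_B·R_E, so I_B = (3.27 − 0.7) / (6.98 + 121×1.5) = 0.0136 mA.
I_C = β·I_B = 120×0.0136 = 1.64 mA, and I_E = (β+1)I_B = 1.65 mA.
V_CE = V_CC − I_C·R_C − I_E·R_E = 22 − 1.64×1.2 − 1.65×1.5 = 17.6 V.
V_CE = 17.6 V > 0.2 V confirms active-region operation.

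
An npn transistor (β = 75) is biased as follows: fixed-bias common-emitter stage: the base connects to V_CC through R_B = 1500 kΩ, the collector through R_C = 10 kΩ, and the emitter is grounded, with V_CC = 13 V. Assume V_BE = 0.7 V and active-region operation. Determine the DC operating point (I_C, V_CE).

I_C ≈ 0.62 mA, V_CE ≈ 6.8 V

Base loop: V_CC = I_B·R_B + V_BE, so I_B = (13 − 0.7)/1500 kΩ = 0.0082 mA.
In the active region I_C = β·I_B = 75 × 0.0082 = 0.615 mA.
Collector loop: V_CE = V_CC − I_C·R_C = 13 − 0.615×10 = 6.85 V.
Since V_CE = 6.85 V > V_CE(sat) ≈ 0.2 V, the transistor is in the active region as assumed.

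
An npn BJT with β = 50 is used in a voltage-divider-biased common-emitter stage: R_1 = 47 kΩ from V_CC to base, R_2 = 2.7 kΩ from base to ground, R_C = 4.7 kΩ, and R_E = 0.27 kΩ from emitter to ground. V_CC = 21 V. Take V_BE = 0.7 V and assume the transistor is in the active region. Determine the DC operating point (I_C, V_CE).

I_C ≈ 1.4 mA, V_CE ≈ 14 V

Thevenize the base divider: V_Th = V_CC·R_2/(R_1+R_2) = 21×2.7/49.7 = 1.14 V, R_Th = R_1‖R_2 = 2.55 kΩ.
Base-emitter loop: V_Th = I_B·R_Th + V_BE + (β+1)I_B·R_E, so I_B = (1.14 − 0.7) / (2.55 + 51×0.27) = 0.027 mA.
I_C = β·I_B = 50×0.027 = 1.35 mA, and I_E = (β+1)I_B = 1.38 mA.
V_CE = V_CC − I_C·R_C − I_E·R_E = 21 − 1.35×4.7 − 1.38×0.27 = 14.3 V.
V_CE = 14.3 V > 0.2 V confirms active-region operation.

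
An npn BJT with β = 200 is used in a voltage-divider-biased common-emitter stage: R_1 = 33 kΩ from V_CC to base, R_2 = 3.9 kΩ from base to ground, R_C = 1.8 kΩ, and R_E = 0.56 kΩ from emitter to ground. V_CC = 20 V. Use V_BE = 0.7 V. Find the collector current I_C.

I_C ≈ 2.4 mA

Thevenize the base divider: V_Th = V_CC·R_2/(R_1+R_2) = 20×3.9/36.9 = 2.11 V, R_Th = R_1‖R_2 = 3.49 kΩ.
Base-emitter loop: V_Th = I_B·R_Th + V_BE + (β+1)I_B·R_E, so I_B = (2.11 − 0.7) / (3.49 + 201×0.56) = 0.0122 mA.
I_C = β·I_B = 200×0.0122 = 2.44 mA, and I_E = (β+1)I_B = 2.45 mA.
V_CE = V_CC − I_C·R_C − I_E·R_E = 20 − 2.44×1.8 − 2.45×0.56 = 14.2 V.
V_CE = 14.2 V > 0.2 V confirms active-region operation.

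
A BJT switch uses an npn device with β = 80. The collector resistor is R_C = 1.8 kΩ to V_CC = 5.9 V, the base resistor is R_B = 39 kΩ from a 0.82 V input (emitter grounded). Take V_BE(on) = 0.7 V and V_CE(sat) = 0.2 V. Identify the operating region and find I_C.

Assume active. Base-emitter loop: I_B = (V_BB − V_BE)/R_B = (0.82 − 0.7)/39 = 0.00308 mA.
I_C = β·I_B = 80×0.00308 = 0.246 mA.
V_CE = V_CC − I_C·R_C = 5.9 − 0.246×1.8 = 5.46 V > V_CE(sat), so the active-region assumption holds.

active; I_C ≈ 0.25 mA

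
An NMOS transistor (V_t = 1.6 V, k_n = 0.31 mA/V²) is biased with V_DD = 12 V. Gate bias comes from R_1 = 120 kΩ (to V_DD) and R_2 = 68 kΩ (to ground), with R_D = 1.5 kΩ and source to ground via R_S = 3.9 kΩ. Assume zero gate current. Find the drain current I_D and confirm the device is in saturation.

I_D ≈ 0.33 mA

V_G = V_DD·R_2/(R_1+R_2) = 12×68/188 = 4.34 V.
Assume saturation: I_D = (k_n/2)(V_GS − V_t)² with V_GS = V_G − I_D·R_S = 4.34 − 3.9·I_D.
Substituting gives 2.36·I_D² − 4.31·I_D + 1.16 = 0, with roots I_D = 0.329 or 1.5 mA.
The root I_D = 1.5 mA gives V_GS = -1.51 V ≤ V_t, so take I_D = 0.329 mA.
Then V_GS = 3.06 V and V_DS = V_DD − I_D(R_D+R_S) = 12 − 0.329×5.4 = 10.2 V.
Saturation requires V_DS ≥ V_GS − V_t = 1.46 V; 10.2 ≥ 1.46 ✓.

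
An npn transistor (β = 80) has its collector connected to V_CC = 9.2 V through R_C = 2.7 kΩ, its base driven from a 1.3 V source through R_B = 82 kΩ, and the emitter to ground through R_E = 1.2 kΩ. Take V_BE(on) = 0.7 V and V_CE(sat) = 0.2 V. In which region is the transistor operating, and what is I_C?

active; I_C ≈ 0.27 mA

Assume active. Base-emitter loop: I_B = (V_BB − V_BE)/(R_B + (β+1)R_E) = (1.3 − 0.7)/(82 + 81×1.2) = 0.00335 mA.
I_C = β·I_B = 80×0.00335 = 0.268 mA.
V_CE = V_CC − I_C·R_C − I_E·R_E = 9.2 − 0.268×2.7 − 0.271×1.2 = 8.15 V > V_CE(sat), so the active-region assumption holds.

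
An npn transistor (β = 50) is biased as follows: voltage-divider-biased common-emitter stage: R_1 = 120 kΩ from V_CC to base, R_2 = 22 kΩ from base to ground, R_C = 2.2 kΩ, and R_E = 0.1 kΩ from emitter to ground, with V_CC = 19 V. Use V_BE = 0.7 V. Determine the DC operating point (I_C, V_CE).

Thevenize the base divider: V_Th = V_CC·R_2/(R_1+R_2) = 19×22/142 = 2.94 V, R_Th = R_1‖R_2 = 18.6 kΩ.
Base-emitter loop: V_Th = I_B·R_Th + V_BE + (β+1)I_B·R_E, so I_B = (2.94 − 0.7) / (18.6 + 51×0.1) = 0.0947 mA.
I_C = β·I_B = 50×0.0947 = 4.74 mA, and I_E = (β+1)I_B = 4.83 mA.
V_CE = V_CC − I_C·R_C − I_E·R_E = 19 − 4.74×2.2 − 4.83×0.1 = 8.1 V.
V_CE = 8.1 V > 0.2 V confirms active-region operation.

I_C ≈ 4.7 mA, V_CE ≈ 8.1 V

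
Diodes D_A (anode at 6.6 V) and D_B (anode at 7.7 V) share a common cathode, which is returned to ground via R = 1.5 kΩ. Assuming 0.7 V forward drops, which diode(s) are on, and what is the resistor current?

Assume both conduct. Then node N would need to be at both 6.6−0.7 = 5.9 V and 7.7−0.7 = 7 V, which is impossible.
Assume only D_B conducts: V_N = 7.7 − 0.7 = 7 V, so I_R = 7/1.5 = 4.67 mA.
Check D_A: its anode-to-cathode voltage is 6.6 − 7 = -0.4 V < 0.7 V, so it is off. The assumption is consistent.

Only D_B conducts; I_R ≈ 4.7 mA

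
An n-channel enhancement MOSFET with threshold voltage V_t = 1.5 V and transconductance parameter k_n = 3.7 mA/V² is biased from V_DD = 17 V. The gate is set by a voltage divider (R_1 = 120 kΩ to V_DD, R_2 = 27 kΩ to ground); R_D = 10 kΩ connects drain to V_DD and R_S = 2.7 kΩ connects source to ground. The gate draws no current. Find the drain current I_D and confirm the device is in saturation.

V_G = V_DD·R_2/(R_1+R_2) = 17×27/147 = 3.12 V.
Assume saturation: I_D = (k_n/2)(V_GS − V_t)² with V_GS = V_G − I_D·R_S = 3.12 − 2.7·I_D.
Substituting gives 13.5·I_D² − 17.2·I_D + 4.87 = 0, with roots I_D = 0.424 or 0.852 mA.
The root I_D = 0.852 mA gives V_GS = 0.821 V ≤ V_t, so take I_D = 0.424 mA.
Then V_GS = 1.98 V and V_DS = V_DD − I_D(R_D+R_S) = 17 − 0.424×12.7 = 11.6 V.
Saturation requires V_DS ≥ V_GS − V_t = 0.479 V; 11.6 ≥ 0.479 ✓.

I_D ≈ 0.42 mA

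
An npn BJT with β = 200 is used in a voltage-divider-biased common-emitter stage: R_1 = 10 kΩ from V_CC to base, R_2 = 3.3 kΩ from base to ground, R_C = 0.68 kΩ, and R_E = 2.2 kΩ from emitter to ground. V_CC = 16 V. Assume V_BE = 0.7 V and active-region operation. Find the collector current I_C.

Thevenize the base divider: V_Th = V_CC·R_2/(R_1+R_2) = 16×3.3/13.3 = 3.97 V, R_Th = R_1‖R_2 = 2.48 kΩ.
Base-emitter loop: V_Th = I_B·R_Th + V_BE + (β+1)I_B·R_E, so I_B = (3.97 − 0.7) / (2.48 + 201×2.2) = 0.00735 mA.
I_C = β·I_B = 200×0.00735 = 1.47 mA, and I_E = (β+1)I_B = 1.48 mA.
V_CE = V_CC − I_C·R_C − I_E·R_E = 16 − 1.47×0.68 − 1.48×2.2 = 11.7 V.
V_CE = 11.7 V > 0.2 V confirms active-region operation.

I_C ≈ 1.5 mA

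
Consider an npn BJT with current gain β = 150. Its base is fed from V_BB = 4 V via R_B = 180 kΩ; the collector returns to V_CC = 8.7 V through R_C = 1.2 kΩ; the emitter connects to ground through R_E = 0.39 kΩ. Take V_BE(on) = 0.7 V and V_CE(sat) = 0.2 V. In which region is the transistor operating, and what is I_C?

Assume active. Base-emitter loop: I_B = (V_BB − V_BE)/(R_B + (β+1)R_E) = (4 − 0.7)/(180 + 151×0.39) = 0.0138 mA.
I_C = β·I_B = 150×0.0138 = 2.07 mA.
V_CE = V_CC − I_C·R_C − I_E·R_E = 8.7 − 2.07×1.2 − 2.09×0.39 = 5.4 V > V_CE(sat), so the active-region assumption holds.

active; I_C ≈ 2.1 mA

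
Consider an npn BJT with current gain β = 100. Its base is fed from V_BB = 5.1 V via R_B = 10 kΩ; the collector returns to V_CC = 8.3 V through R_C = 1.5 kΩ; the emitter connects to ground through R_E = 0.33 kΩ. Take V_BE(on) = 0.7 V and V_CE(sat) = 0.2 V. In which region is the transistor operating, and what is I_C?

Assume active: I_B = (5.1 − 0.7)/(10 + 101×0.33) = 0.102 mA, I_C = β·I_B = 10.2 mA.
Then V_CE = 8.3 − 10.2×1.5 − 10.3×0.33 = -10.3 V < 0.2 V — the active assumption fails.
Re-solve with V_CE = 0.2 V. KCL at the emitter: V_E/R_E = (V_BB−0.7−V_E)/R_B + (V_CC−0.2−V_E)/R_C, giving V_E = 1.54 V.
I_C = (V_CC − 0.2 − V_E)/R_C = (8.1 − 1.54)/1.5 = 4.37 mA.
Check: I_B = (4.4 − 1.54)/10 = 0.286 mA, and β·I_B = 28.6 mA > I_C, confirming saturation.

saturation; I_C ≈ 4.4 mA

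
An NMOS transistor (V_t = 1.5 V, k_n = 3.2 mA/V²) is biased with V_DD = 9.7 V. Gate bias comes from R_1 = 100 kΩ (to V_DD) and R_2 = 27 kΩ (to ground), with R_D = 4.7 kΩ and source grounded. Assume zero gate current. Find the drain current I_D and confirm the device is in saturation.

V_G = V_DD·R_2/(R_1+R_2) = 9.7×27/127 = 2.06 V. With the source grounded, V_GS = V_G = 2.06 V.
Assume saturation: I_D = (k_n/2)(V_GS − V_t)² = (3.2/2)×(2.06 − 1.5)² = 1.6×0.562² = 0.506 mA.
V_DS = V_DD − I_D·R_D = 9.7 − 0.506×4.7 = 7.32 V.
Saturation requires V_DS ≥ V_GS − V_t = 0.562 V; 7.32 ≥ 0.562 ✓.

I_D ≈ 0.51 mA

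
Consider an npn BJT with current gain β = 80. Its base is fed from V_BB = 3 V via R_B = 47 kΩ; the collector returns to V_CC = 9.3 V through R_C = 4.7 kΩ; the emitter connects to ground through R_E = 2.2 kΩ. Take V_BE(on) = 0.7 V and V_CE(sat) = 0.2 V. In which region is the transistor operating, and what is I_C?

active; I_C ≈ 0.82 mA

Assume active. Base-emitter loop: I_B = (V_BB − V_BE)/(R_B + (β+1)R_E) = (3 − 0.7)/(47 + 81×2.2) = 0.0102 mA.
I_C = β·I_B = 80×0.0102 = 0.817 mA.
V_CE = V_CC − I_C·R_C − I_E·R_E = 9.3 − 0.817×4.7 − 0.827×2.2 = 3.64 V > V_CE(sat), so the active-region assumption holds.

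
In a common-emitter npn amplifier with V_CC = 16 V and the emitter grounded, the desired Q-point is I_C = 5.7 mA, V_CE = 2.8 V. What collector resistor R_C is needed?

R_C ≈ 2.3 kΩ

Collector loop: V_CC = I_C·R_C + V_CE.
R_C = (V_CC − V_CE)/I_C = (16 − 2.8)/5.7 = 2.32 kΩ.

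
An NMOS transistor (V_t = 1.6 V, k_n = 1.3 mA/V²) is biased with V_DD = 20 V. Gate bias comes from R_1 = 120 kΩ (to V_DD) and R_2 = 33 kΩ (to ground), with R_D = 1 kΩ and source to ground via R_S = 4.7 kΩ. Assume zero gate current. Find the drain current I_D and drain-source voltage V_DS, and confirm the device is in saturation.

V_G = V_DD·R_2/(R_1+R_2) = 20×33/153 = 4.31 V.
Assume saturation: I_D = (k_n/2)(V_GS − V_t)² with V_GS = V_G − I_D·R_S = 4.31 − 4.7·I_D.
Substituting gives 14.4·I_D² − 17.6·I_D + 4.79 = 0, with roots I_D = 0.409 or 0.816 mA.
The root I_D = 0.816 mA gives V_GS = 0.48 V ≤ V_t, so take I_D = 0.409 mA.
Then V_GS = 2.39 V and V_DS = V_DD − I_D(R_D+R_S) = 20 − 0.409×5.7 = 17.7 V.
Saturation requires V_DS ≥ V_GS − V_t = 0.793 V; 17.7 ≥ 0.793 ✓.

I_D ≈ 0.41 mA, V_DS ≈ 18 V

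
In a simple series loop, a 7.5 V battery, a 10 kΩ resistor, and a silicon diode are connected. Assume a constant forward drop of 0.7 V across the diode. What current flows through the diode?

I ≈ 0.68 mA

KVL around the loop: 7.5 = V_D + I·R = 0.7 + I × 10 kΩ.
So I = (7.5 − 0.7) / 10 kΩ = 6.8 / 10 = 0.68 mA.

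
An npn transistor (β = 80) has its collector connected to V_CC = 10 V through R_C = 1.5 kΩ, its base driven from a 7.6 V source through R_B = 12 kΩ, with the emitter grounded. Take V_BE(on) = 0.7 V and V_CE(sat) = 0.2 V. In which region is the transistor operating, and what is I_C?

Assume active: I_B = (7.6 − 0.7)/12 = 0.575 mA, giving I_C = β·I_B = 46 mA.
But then V_CE = 10 − 46×1.5 = -59 V < V_CE(sat) = 0.2 V — impossible in the active region.
So the transistor is saturated. With V_CE = 0.2 V, I_C = (V_CC − 0.2)/R_C = 9.8/1.5 = 6.53 mA.
Check: β·I_B = 46 mA > I_C = 6.53 mA, confirming saturation.

saturation; I_C ≈ 6.5 mA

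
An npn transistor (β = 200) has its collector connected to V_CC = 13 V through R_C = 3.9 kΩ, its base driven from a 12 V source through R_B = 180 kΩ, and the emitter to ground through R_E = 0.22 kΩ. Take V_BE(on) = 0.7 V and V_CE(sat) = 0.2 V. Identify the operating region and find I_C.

saturation; I_C ≈ 3.1 mA

Assume active: I_B = (12 − 0.7)/(180 + 201×0.22) = 0.0504 mA, I_C = β·I_B = 10.1 mA.
Then V_CE = 13 − 10.1×3.9 − 10.1×0.22 = -28.5 V < 0.2 V — the active assumption fails.
Re-solve with V_CE = 0.2 V. KCL at the emitter: V_E/R_E = (V_BB−0.7−V_E)/R_B + (V_CC−0.2−V_E)/R_C, giving V_E = 0.696 V.
I_C = (V_CC − 0.2 − V_E)/R_C = (12.8 − 0.696)/3.9 = 3.1 mA.
Check: I_B = (11.3 − 0.696)/180 = 0.0589 mA, and β·I_B = 11.8 mA > I_C, confirming saturation.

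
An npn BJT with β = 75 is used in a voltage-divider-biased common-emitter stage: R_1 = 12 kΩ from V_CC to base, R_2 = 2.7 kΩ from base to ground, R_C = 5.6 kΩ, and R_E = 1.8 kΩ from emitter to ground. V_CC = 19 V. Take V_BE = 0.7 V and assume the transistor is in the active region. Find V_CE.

V_CE ≈ 7.8 V

Thevenize the base divider: V_Th = V_CC·R_2/(R_1+R_2) = 19×2.7/14.7 = 3.49 V, R_Th = R_1‖R_2 = 2.2 kΩ.
Base-emitter loop: V_Th = I_B·R_Th + V_BE + (β+1)I_B·R_E, so I_B = (3.49 − 0.7) / (2.2 + 76×1.8) = 0.0201 mA.
I_C = β·I_B = 75×0.0201 = 1.51 mA, and I_E = (β+1)I_B = 1.53 mA.
V_CE = V_CC − I_C·R_C − I_E·R_E = 19 − 1.51×5.6 − 1.53×1.8 = 7.83 V.
V_CE = 7.83 V > 0.2 V confirms active-region operation.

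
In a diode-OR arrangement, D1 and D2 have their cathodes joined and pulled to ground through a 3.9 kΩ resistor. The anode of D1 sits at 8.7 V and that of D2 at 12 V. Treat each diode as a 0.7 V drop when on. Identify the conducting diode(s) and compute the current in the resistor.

Assume both conduct. Then node N would need to be at both 8.7−0.7 = 8 V and 12−0.7 = 11.3 V, which is impossible.
Assume only D2 conducts: V_N = 12 − 0.7 = 11.3 V, so I_R = 11.3/3.9 = 2.9 mA.
Check D1: its anode-to-cathode voltage is 8.7 − 11.3 = -2.6 V < 0.7 V, so it is off. The assumption is consistent.

Only D2 conducts; I_R ≈ 2.9 mA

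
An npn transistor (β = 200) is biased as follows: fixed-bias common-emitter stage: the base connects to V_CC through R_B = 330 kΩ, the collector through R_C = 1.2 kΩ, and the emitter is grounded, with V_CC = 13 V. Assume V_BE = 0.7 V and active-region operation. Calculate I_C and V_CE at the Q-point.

Base loop: V_CC = I_B·R_B + V_BE, so I_B = (13 − 0.7)/330 kΩ = 0.0373 mA.
In the active region I_C = β·I_B = 200 × 0.0373 = 7.45 mA.
Collector loop: V_CE = V_CC − I_C·R_C = 13 − 7.45×1.2 = 4.05 V.
Since V_CE = 4.05 V > V_CE(sat) ≈ 0.2 V, the transistor is in the active region as assumed.

I_C ≈ 7.5 mA, V_CE ≈ 4.1 V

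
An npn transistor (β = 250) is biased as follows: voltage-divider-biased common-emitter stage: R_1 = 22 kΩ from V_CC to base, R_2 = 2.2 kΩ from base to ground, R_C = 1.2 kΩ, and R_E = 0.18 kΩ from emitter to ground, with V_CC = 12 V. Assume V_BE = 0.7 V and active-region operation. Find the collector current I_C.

Thevenize the base divider: V_Th = V_CC·R_2/(R_1+R_2) = 12×2.2/24.2 = 1.09 V, R_Th = R_1‖R_2 = 2 kΩ.
Base-emitter loop: V_Th = I_B·R_Th + V_BE + (β+1)I_B·R_E, so I_B = (1.09 − 0.7) / (2 + 251×0.18) = 0.00829 mA.
I_C = β·I_B = 250×0.00829 = 2.07 mA, and I_E = (β+1)I_B = 2.08 mA.
V_CE = V_CC − I_C·R_C − I_E·R_E = 12 − 2.07×1.2 − 2.08×0.18 = 9.14 V.
V_CE = 9.14 V > 0.2 V confirms active-region operation.

I_C ≈ 2.1 mA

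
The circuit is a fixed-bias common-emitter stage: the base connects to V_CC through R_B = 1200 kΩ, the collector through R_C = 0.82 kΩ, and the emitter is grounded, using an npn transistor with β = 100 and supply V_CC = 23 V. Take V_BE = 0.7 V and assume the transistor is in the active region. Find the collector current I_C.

I_C ≈ 1.9 mA

Base loop: V_CC = I_B·R_B + V_BE, so I_B = (23 − 0.7)/1200 kΩ = 0.0186 mA.
In the active region I_C = β·I_B = 100 × 0.0186 = 1.86 mA.
Collector loop: V_CE = V_CC − I_C·R_C = 23 − 1.86×0.82 = 21.5 V.
Since V_CE = 21.5 V > V_CE(sat) ≈ 0.2 V, the transistor is in the active region as assumed.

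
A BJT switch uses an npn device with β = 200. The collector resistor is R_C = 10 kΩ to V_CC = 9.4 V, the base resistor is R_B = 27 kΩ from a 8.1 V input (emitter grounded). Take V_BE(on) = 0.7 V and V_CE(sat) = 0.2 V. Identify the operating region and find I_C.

Assume active: I_B = (8.1 − 0.7)/27 = 0.274 mA, giving I_C = β·I_B = 54.8 mA.
But then V_CE = 9.4 − 54.8×10 = -539 V < V_CE(sat) = 0.2 V — impossible in the active region.
So the transistor is saturated. With V_CE = 0.2 V, I_C = (V_CC − 0.2)/R_C = 9.2/10 = 0.92 mA.
Check: β·I_B = 54.8 mA > I_C = 0.92 mA, confirming saturation.

saturation; I_C ≈ 0.92 mA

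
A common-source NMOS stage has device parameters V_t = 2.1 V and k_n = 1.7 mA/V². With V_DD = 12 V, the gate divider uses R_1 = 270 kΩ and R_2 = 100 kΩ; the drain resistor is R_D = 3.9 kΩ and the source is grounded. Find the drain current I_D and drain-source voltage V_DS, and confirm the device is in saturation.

I_D ≈ 1.1 mA, V_DS ≈ 7.7 V

V_G = V_DD·R_2/(R_1+R_2) = 12×100/370 = 3.24 V. With the source grounded, V_GS = V_G = 3.24 V.
Assume saturation: I_D = (k_n/2)(V_GS − V_t)² = (1.7/2)×(3.24 − 2.1)² = 0.85×1.14² = 1.11 mA.
V_DS = V_DD − I_D·R_D = 12 − 1.11×3.9 = 7.67 V.
Saturation requires V_DS ≥ V_GS − V_t = 1.14 V; 7.67 ≥ 1.14 ✓.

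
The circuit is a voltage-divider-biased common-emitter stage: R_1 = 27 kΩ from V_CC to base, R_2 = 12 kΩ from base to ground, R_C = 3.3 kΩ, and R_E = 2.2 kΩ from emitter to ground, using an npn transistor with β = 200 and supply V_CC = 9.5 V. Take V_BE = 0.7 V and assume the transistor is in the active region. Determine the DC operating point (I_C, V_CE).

Thevenize the base divider: V_Th = V_CC·R_2/(R_1+R_2) = 9.5×12/39 = 2.92 V, R_Th = R_1‖R_2 = 8.31 kΩ.
Base-emitter loop: V_Th = I_B·R_Th + V_BE + (β+1)I_B·R_E, so I_B = (2.92 − 0.7) / (8.31 + 201×2.2) = 0.00493 mA.
I_C = β·I_B = 200×0.00493 = 0.987 mA, and I_E = (β+1)I_B = 0.992 mA.
V_CE = V_CC − I_C·R_C − I_E·R_E = 9.5 − 0.987×3.3 − 0.992×2.2 = 4.06 V.
V_CE = 4.06 V > 0.2 V confirms active-region operation.

I_C ≈ 0.99 mA, V_CE ≈ 4.1 V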